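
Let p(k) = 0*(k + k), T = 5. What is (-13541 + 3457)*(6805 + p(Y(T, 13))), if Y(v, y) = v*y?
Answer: -68621620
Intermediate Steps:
p(k) = 0 (p(k) = 0*(2*k) = 0)
(-13541 + 3457)*(6805 + p(Y(T, 13))) = (-13541 + 3457)*(6805 + 0) = -10084*6805 = -68621620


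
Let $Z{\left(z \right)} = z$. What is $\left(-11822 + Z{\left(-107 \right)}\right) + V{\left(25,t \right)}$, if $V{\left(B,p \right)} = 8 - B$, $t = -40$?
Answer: $-11946$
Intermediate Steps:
$\left(-11822 + Z{\left(-107 \right)}\right) + V{\left(25,t \right)} = \left(-11822 - 107\right) + \left(8 - 25\right) = -11929 + \left(8 - 25\right) = -11929 - 17 = -11946$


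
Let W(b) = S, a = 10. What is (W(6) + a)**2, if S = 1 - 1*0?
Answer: 121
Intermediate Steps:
S = 1 (S = 1 + 0 = 1)
W(b) = 1
(W(6) + a)**2 = (1 + 10)**2 = 11**2 = 121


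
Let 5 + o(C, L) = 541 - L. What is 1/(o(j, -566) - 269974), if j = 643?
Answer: -1/268872 ≈ -3.7192e-6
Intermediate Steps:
o(C, L) = 536 - L (o(C, L) = -5 + (541 - L) = 536 - L)
1/(o(j, -566) - 269974) = 1/((536 - 1*(-566)) - 269974) = 1/((536 + 566) - 269974) = 1/(1102 - 269974) = 1/(-268872) = -1/268872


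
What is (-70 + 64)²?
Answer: 36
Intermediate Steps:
(-70 + 64)² = (-6)² = 36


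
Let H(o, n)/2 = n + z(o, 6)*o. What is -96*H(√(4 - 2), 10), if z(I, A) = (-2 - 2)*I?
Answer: -384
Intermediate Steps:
z(I, A) = -4*I
H(o, n) = -8*o² + 2*n (H(o, n) = 2*(n + (-4*o)*o) = 2*(n - 4*o²) = -8*o² + 2*n)
-96*H(√(4 - 2), 10) = -96*(-8*(√(4 - 2))² + 2*10) = -96*(-8*(√2)² + 20) = -96*(-8*2 + 20) = -96*(-16 + 20) = -96*4 = -384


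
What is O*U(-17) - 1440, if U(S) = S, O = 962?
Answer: -17794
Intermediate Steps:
O*U(-17) - 1440 = 962*(-17) - 1440 = -16354 - 1440 = -17794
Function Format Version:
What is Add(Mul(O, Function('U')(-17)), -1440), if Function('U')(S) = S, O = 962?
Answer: -17794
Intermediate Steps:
Add(Mul(O, Function('U')(-17)), -1440) = Add(Mul(962, -17), -1440) = Add(-16354, -1440) = -17794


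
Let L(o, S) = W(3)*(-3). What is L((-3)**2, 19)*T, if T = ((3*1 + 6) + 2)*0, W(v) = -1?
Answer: 0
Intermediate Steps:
T = 0 (T = ((3 + 6) + 2)*0 = (9 + 2)*0 = 11*0 = 0)
L(o, S) = 3 (L(o, S) = -1*(-3) = 3)
L((-3)**2, 19)*T = 3*0 = 0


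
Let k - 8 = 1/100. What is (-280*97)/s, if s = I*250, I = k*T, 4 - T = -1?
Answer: -10864/4005 ≈ -2.7126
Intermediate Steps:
T = 5 (T = 4 - 1*(-1) = 4 + 1 = 5)
k = 801/100 (k = 8 + 1/100 = 801/100 ≈ 8.0100)
I = 801/20 (I = (801/100)*5 = 801/20 ≈ 40.050)
s = 20025/2 (s = (801/20)*250 = 20025/2 ≈ 10013.)
(-280*97)/s = (-280*97)/(20025/2) = -27160*2/20025 = -10864/4005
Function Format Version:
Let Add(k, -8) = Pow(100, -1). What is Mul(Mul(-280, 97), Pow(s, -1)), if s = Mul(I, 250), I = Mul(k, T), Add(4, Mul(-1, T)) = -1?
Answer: Rational(-10864, 4005) ≈ -2.7126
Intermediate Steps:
T = 5 (T = Add(4, Mul(-1, -1)) = Add(4, 1) = 5)
k = Rational(801, 100) (k = Add(8, Pow(100, -1)) = Add(8, Rational(1, 100)) = Rational(801, 100) ≈ 8.0100)
I = Rational(801, 20) (I = Mul(Rational(801, 100), 5) = Rational(801, 20) ≈ 40.050)
s = Rational(20025, 2) (s = Mul(Rational(801, 20), 250) = Rational(20025, 2) ≈ 10013.)
Mul(Mul(-280, 97), Pow(s, -1)) = Mul(Mul(-280, 97), Pow(Rational(20025, 2), -1)) = Mul(-27160, Rational(2, 20025)) = Rational(-10864, 4005)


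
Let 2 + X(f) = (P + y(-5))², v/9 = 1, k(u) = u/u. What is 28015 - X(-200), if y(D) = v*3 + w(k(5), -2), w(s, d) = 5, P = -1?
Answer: 27056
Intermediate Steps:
k(u) = 1
v = 9 (v = 9*1 = 9)
y(D) = 32 (y(D) = 9*3 + 5 = 27 + 5 = 32)
X(f) = 959 (X(f) = -2 + (-1 + 32)² = -2 + 31² = -2 + 961 = 959)
28015 - X(-200) = 28015 - 1*959 = 28015 - 959 = 27056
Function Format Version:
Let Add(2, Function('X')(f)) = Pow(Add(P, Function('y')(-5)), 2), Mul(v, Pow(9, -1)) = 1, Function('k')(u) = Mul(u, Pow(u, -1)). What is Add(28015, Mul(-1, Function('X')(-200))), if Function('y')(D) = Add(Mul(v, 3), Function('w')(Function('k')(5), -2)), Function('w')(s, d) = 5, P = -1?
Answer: 27056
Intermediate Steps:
Function('k')(u) = 1
v = 9 (v = Mul(9, 1) = 9)
Function('y')(D) = 32 (Function('y')(D) = Add(Mul(9, 3), 5) = Add(27, 5) = 32)
Function('X')(f) = 959 (Function('X')(f) = Add(-2, Pow(Add(-1, 32), 2)) = Add(-2, Pow(31, 2)) = Add(-2, 961) = 959)
Add(28015, Mul(-1, Function('X')(-200))) = Add(28015, Mul(-1, 959)) = Add(28015, -959) = 27056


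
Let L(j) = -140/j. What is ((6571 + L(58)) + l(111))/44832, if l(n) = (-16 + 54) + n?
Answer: 97405/650064 ≈ 0.14984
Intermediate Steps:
l(n) = 38 + n
((6571 + L(58)) + l(111))/44832 = ((6571 - 140/58) + (38 + 111))/44832 = ((6571 - 140*1/58) + 149)*(1/44832) = ((6571 - 70/29) + 149)*(1/44832) = (190489/29 + 149)*(1/44832) = (194810/29)*(1/44832) = 97405/650064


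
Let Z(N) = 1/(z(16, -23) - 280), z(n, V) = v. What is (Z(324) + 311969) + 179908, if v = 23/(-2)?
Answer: 286764289/583 ≈ 4.9188e+5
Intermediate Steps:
v = -23/2 (v = 23*(-1/2) = -23/2 ≈ -11.500)
z(n, V) = -23/2
Z(N) = -2/583 (Z(N) = 1/(-23/2 - 280) = 1/(-583/2) = -2/583)
(Z(324) + 311969) + 179908 = (-2/583 + 311969) + 179908 = 181877925/583 + 179908 = 286764289/583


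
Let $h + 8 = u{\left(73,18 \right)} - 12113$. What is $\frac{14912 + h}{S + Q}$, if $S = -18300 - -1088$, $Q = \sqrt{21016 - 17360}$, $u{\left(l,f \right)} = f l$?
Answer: $- \frac{17663815}{74062322} - \frac{4105 \sqrt{914}}{148124644} \approx -0.23934$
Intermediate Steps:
$Q = 2 \sqrt{914}$ ($Q = \sqrt{3656} = 2 \sqrt{914} \approx 60.465$)
$h = -10807$ ($h = -8 + \left(18 \cdot 73 - 12113\right) = -8 + \left(1314 - 12113\right) = -8 - 10799 = -10807$)
$S = -17212$ ($S = -18300 + 1088 = -17212$)
$\frac{14912 + h}{S + Q} = \frac{14912 - 10807}{-17212 + 2 \sqrt{914}} = \frac{4105}{-17212 + 2 \sqrt{914}}$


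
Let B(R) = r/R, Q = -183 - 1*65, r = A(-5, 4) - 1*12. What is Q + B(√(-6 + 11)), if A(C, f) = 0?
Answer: -248 - 12*√5/5 ≈ -253.37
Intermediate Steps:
r = -12 (r = 0 - 1*12 = 0 - 12 = -12)
Q = -248 (Q = -183 - 65 = -248)
B(R) = -12/R
Q + B(√(-6 + 11)) = -248 - 12/√(-6 + 11) = -248 - 12*√5/5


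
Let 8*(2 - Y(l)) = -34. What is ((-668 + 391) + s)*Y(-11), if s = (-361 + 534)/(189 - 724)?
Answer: -185460/107 ≈ -1733.3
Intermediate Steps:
Y(l) = 25/4 (Y(l) = 2 - ⅛*(-34) = 2 + 17/4 = 25/4)
s = -173/535 (s = 173/(-535) = 173*(-1/535) = -173/535 ≈ -0.32336)
((-668 + 391) + s)*Y(-11) = ((-668 + 391) - 173/535)*(25/4) = (-277 - 173/535)*(25/4) = -148368/535*25/4 = -185460/107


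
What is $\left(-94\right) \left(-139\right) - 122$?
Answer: $12944$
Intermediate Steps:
$\left(-94\right) \left(-139\right) - 122 = 13066 - 122 = 12944$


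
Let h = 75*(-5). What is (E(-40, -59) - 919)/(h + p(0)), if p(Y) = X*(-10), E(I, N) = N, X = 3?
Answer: 326/135 ≈ 2.4148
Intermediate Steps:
p(Y) = -30 (p(Y) = 3*(-10) = -30)
h = -375
(E(-40, -59) - 919)/(h + p(0)) = (-59 - 919)/(-375 - 30) = -978/(-405) = -978*(-1/405) = 326/135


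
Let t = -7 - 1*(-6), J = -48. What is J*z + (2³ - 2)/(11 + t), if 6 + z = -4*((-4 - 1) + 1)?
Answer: -2397/5 ≈ -479.40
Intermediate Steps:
t = -1 (t = -7 + 6 = -1)
z = 10 (z = -6 - 4*((-4 - 1) + 1) = -6 - 4*(-5 + 1) = -6 - 4*(-4) = -6 + 16 = 10)
J*z + (2³ - 2)/(11 + t) = -48*10 + (2³ - 2)/(11 - 1) = -480 + (8 - 2)/10 = -480 + 6*(⅒) = -480 + ⅗ = -2397/5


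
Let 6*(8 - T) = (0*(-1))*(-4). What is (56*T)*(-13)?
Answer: -5824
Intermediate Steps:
T = 8 (T = 8 - 0*(-1)*(-4)/6 = 8 - 0*(-4) = 8 - ⅙*0 = 8 + 0 = 8)
(56*T)*(-13) = (56*8)*(-13) = 448*(-13) = -5824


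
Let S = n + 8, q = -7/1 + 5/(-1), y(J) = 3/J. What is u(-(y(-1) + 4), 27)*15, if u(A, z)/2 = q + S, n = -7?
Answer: -330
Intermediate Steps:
q = -12 (q = -7*1 + 5*(-1) = -7 - 5 = -12)
S = 1 (S = -7 + 8 = 1)
u(A, z) = -22 (u(A, z) = 2*(-12 + 1) = 2*(-11) = -22)
u(-(y(-1) + 4), 27)*15 = -22*15 = -330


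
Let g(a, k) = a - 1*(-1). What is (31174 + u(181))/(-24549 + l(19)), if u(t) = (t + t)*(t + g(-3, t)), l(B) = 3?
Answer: -47986/12273 ≈ -3.9099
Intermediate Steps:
g(a, k) = 1 + a (g(a, k) = a + 1 = 1 + a)
u(t) = 2*t*(-2 + t) (u(t) = (t + t)*(t + (1 - 3)) = (2*t)*(t - 2) = (2*t)*(-2 + t) = 2*t*(-2 + t))
(31174 + u(181))/(-24549 + l(19)) = (31174 + 2*181*(-2 + 181))/(-24549 + 3) = (31174 + 2*181*179)/(-24546) = (31174 + 64798)*(-1/24546) = 95972*(-1/24546) = -47986/12273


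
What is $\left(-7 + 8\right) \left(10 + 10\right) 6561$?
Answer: $131220$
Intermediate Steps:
$\left(-7 + 8\right) \left(10 + 10\right) 6561 = 1 \cdot 20 \cdot 6561 = 20 \cdot 6561 = 131220$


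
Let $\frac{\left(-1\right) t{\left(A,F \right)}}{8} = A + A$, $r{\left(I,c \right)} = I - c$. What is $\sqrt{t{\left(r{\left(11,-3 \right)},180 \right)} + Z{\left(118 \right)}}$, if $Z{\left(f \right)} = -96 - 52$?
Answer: $2 i \sqrt{93} \approx 19.287 i$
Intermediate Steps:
$t{\left(A,F \right)} = - 16 A$ ($t{\left(A,F \right)} = - 8 \left(A + A\right) = - 8 \cdot 2 A = - 16 A$)
$Z{\left(f \right)} = -148$ ($Z{\left(f \right)} = -96 - 52 = -148$)
$\sqrt{t{\left(r{\left(11,-3 \right)},180 \right)} + Z{\left(118 \right)}} = \sqrt{- 16 \left(11 - -3\right) - 148} = \sqrt{- 16 \left(11 + 3\right) - 148} = \sqrt{\left(-16\right) 14 - 148} = \sqrt{-224 - 148} = \sqrt{-372} = 2 i \sqrt{93}$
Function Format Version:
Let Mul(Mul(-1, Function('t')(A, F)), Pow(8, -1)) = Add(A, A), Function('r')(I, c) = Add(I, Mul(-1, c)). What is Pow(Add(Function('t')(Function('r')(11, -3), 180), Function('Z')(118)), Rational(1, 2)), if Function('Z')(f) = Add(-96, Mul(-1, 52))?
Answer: Mul(2, I, Pow(93, Rational(1, 2))) ≈ Mul(19.287, I)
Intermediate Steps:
Function('t')(A, F) = Mul(-16, A) (Function('t')(A, F) = Mul(-8, Add(A, A)) = Mul(-8, Mul(2, A)) = Mul(-16, A))
Function('Z')(f) = -148 (Function('Z')(f) = Add(-96, -52) = -148)
Pow(Add(Function('t')(Function('r')(11, -3), 180), Function('Z')(118)), Rational(1, 2)) = Pow(Add(Mul(-16, Add(11, Mul(-1, -3))), -148), Rational(1, 2)) = Pow(Add(Mul(-16, Add(11, 3)), -148), Rational(1, 2)) = Pow(Add(Mul(-16, 14), -148), Rational(1, 2)) = Pow(Add(-224, -148), Rational(1, 2)) = Pow(-372, Rational(1, 2)) = Mul(2, I, Pow(93, Rational(1, 2)))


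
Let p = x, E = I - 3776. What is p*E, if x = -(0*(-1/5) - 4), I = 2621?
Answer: -4620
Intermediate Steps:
x = 4 (x = -(0*(-1*⅕) - 4) = -(0*(-⅕) - 4) = -(0 - 4) = -1*(-4) = 4)
E = -1155 (E = 2621 - 3776 = -1155)
p = 4
p*E = 4*(-1155) = -4620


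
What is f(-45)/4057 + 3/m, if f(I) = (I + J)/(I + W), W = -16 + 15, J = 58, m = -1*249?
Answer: -187701/15489626 ≈ -0.012118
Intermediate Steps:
m = -249
W = -1
f(I) = (58 + I)/(-1 + I) (f(I) = (I + 58)/(I - 1) = (58 + I)/(-1 + I))
f(-45)/4057 + 3/m = ((58 - 45)/(-1 - 45))/4057 + 3/(-249) = (13/(-46))*(1/4057) + 3*(-1/249) = -1/46*13*(1/4057) - 1/83 = -13/46*1/4057 - 1/83 = -13/186622 - 1/83 = -187701/15489626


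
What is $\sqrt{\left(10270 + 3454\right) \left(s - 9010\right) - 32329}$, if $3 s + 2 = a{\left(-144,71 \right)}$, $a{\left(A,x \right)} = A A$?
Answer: $\frac{i \sqrt{259509873}}{3} \approx 5369.8 i$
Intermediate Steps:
$a{\left(A,x \right)} = A^{2}$
$s = \frac{20734}{3}$ ($s = - \frac{2}{3} + \frac{\left(-144\right)^{2}}{3} = - \frac{2}{3} + \frac{1}{3} \cdot 20736 = - \frac{2}{3} + 6912 = \frac{20734}{3} \approx 6911.3$)
$\sqrt{\left(10270 + 3454\right) \left(s - 9010\right) - 32329} = \sqrt{\left(10270 + 3454\right) \left(\frac{20734}{3} - 9010\right) - 32329} = \sqrt{13724 \left(- \frac{6296}{3}\right) - 32329} = \sqrt{- \frac{86406304}{3} - 32329} = \sqrt{- \frac{86503291}{3}} = \frac{i \sqrt{259509873}}{3}$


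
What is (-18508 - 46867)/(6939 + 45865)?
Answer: -65375/52804 ≈ -1.2381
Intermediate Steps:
(-18508 - 46867)/(6939 + 45865) = -65375/52804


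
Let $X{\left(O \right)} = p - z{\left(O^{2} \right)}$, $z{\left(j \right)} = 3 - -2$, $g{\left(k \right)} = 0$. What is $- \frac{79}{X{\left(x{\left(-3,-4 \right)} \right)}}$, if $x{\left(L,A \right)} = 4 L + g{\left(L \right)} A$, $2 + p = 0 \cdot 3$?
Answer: $\frac{79}{7} \approx 11.286$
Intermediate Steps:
$z{\left(j \right)} = 5$ ($z{\left(j \right)} = 3 + 2 = 5$)
$p = -2$ ($p = -2 + 0 \cdot 3 = -2 + 0 = -2$)
$x{\left(L,A \right)} = 4 L$ ($x{\left(L,A \right)} = 4 L + 0 A = 4 L + 0 = 4 L$)
$X{\left(O \right)} = -7$ ($X{\left(O \right)} = -2 - 5 = -7$)
$- \frac{79}{X{\left(x{\left(-3,-4 \right)} \right)}} = - \frac{79}{-7} = \left(-79\right) \left(- \frac{1}{7}\right) = \frac{79}{7}$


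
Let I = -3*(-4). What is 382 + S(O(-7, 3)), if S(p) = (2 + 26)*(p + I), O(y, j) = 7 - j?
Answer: 830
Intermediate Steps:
I = 12
S(p) = 336 + 28*p (S(p) = (2 + 26)*(p + 12) = 28*(12 + p) = 336 + 28*p)
382 + S(O(-7, 3)) = 382 + (336 + 28*(7 - 1*3)) = 382 + (336 + 28*(7 - 3)) = 382 + (336 + 28*4) = 382 + (336 + 112) = 382 + 448 = 830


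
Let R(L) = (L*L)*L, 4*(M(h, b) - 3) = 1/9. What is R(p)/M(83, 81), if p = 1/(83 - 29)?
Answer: 1/476766 ≈ 2.0975e-6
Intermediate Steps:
M(h, b) = 109/36 (M(h, b) = 3 + (¼)/9 = 3 + (¼)*(⅑) = 3 + 1/36 = 109/36)
p = 1/54 ≈ 0.018519
R(L) = L³ (R(L) = L²*L = L³)
R(p)/M(83, 81) = (1/54)³/(109/36) = (1/157464)*(36/109) = 1/476766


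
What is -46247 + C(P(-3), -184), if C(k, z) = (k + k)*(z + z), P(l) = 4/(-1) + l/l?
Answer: -44039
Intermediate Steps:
P(l) = -3 (P(l) = 4*(-1) + 1 = -4 + 1 = -3)
C(k, z) = 4*k*z (C(k, z) = (2*k)*(2*z) = 4*k*z)
-46247 + C(P(-3), -184) = -46247 + 4*(-3)*(-184) = -46247 + 2208 = -44039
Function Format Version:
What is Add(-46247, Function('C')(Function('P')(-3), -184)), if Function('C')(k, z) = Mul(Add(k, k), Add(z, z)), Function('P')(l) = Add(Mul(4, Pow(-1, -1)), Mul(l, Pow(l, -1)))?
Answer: -44039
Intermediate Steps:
Function('P')(l) = -3 (Function('P')(l) = Add(Mul(4, -1), 1) = Add(-4, 1) = -3)
Function('C')(k, z) = Mul(4, k, z) (Function('C')(k, z) = Mul(Mul(2, k), Mul(2, z)) = Mul(4, k, z))
Add(-46247, Function('C')(Function('P')(-3), -184)) = Add(-46247, Mul(4, -3, -184)) = Add(-46247, 2208) = -44039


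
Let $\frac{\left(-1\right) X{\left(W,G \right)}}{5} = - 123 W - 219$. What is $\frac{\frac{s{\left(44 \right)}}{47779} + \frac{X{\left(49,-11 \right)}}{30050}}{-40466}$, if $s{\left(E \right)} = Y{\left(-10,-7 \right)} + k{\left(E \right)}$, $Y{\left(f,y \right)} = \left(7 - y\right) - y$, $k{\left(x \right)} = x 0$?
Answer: $- \frac{74638461}{2904971083535} \approx -2.5693 \cdot 10^{-5}$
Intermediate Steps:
$X{\left(W,G \right)} = 1095 + 615 W$ ($X{\left(W,G \right)} = - 5 \left(- 123 W - 219\right) = - 5 \left(-219 - 123 W\right) = 1095 + 615 W$)
$k{\left(x \right)} = 0$
$Y{\left(f,y \right)} = 7 - 2 y$
$s{\left(E \right)} = 21$ ($s{\left(E \right)} = \left(7 - -14\right) + 0 = \left(7 + 14\right) + 0 = 21 + 0 = 21$)
$\frac{\frac{s{\left(44 \right)}}{47779} + \frac{X{\left(49,-11 \right)}}{30050}}{-40466} = \frac{\frac{21}{47779} + \frac{1095 + 615 \cdot 49}{30050}}{-40466} = \left(21 \cdot \frac{1}{47779} + \left(1095 + 30135\right) \frac{1}{30050}\right) \left(- \frac{1}{40466}\right) = \left(\frac{21}{47779} + 31230 \cdot \frac{1}{30050}\right) \left(- \frac{1}{40466}\right) = \left(\frac{21}{47779} + \frac{3123}{3005}\right) \left(- \frac{1}{40466}\right) = \frac{149276922}{143575895} \left(- \frac{1}{40466}\right) = - \frac{74638461}{2904971083535}$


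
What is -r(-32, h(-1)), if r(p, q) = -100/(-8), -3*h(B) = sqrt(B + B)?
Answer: -25/2 ≈ -12.500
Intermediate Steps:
h(B) = -sqrt(2)*sqrt(B)/3 (h(B) = -sqrt(B + B)/3 = -sqrt(2)*sqrt(B)/3)
r(p, q) = 25/2 (r(p, q) = -100*(-1/8) = 25/2)
-r(-32, h(-1)) = -1*25/2 = -25/2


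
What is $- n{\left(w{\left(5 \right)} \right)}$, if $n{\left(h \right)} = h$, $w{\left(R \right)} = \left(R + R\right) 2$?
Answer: $-20$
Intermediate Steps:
$w{\left(R \right)} = 4 R$ ($w{\left(R \right)} = 2 R 2 = 4 R$)
$- n{\left(w{\left(5 \right)} \right)} = - 4 \cdot 5 = \left(-1\right) 20 = -20$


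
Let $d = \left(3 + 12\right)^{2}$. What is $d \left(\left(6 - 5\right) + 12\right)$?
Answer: $2925$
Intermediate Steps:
$d = 225$ ($d = 15^{2} = 225$)
$d \left(\left(6 - 5\right) + 12\right) = 225 \left(\left(6 - 5\right) + 12\right) = 225 \left(1 + 12\right) = 225 \cdot 13 = 2925$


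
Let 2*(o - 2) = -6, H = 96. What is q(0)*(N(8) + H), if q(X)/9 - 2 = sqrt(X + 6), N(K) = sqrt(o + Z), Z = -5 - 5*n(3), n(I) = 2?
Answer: 36*(2 + sqrt(6))*(24 + I) ≈ 3844.4 + 160.18*I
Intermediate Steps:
o = -1 (o = 2 + (1/2)*(-6) = 2 - 3 = -1)
Z = -15 (Z = -5 - 5*2 = -5 - 10 = -15)
N(K) = 4*I (N(K) = sqrt(-1 - 15) = sqrt(-16) = 4*I)
q(X) = 18 + 9*sqrt(6 + X) (q(X) = 18 + 9*sqrt(X + 6) = 18 + 9*sqrt(6 + X))
q(0)*(N(8) + H) = (18 + 9*sqrt(6 + 0))*(4*I + 96) = (18 + 9*sqrt(6))*(96 + 4*I)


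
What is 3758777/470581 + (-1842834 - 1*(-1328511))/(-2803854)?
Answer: 3593697519407/439813473058 ≈ 8.1710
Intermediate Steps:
3758777/470581 + (-1842834 - 1*(-1328511))/(-2803854) = 3758777*(1/470581) + (-1842834 + 1328511)*(-1/2803854) = 3758777/470581 - 514323*(-1/2803854) = 3758777/470581 + 171441/934618 = 3593697519407/439813473058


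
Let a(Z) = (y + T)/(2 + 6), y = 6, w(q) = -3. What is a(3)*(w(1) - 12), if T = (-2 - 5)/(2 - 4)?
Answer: -285/16 ≈ -17.813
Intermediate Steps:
T = 7/2 (T = -7/(-2) = -7*(-1/2) = 7/2 ≈ 3.5000)
a(Z) = 19/16 (a(Z) = (6 + 7/2)/(2 + 6) = (19/2)/8 = (19/2)*(1/8) = 19/16)
a(3)*(w(1) - 12) = 19*(-3 - 12)/16 = (19/16)*(-15) = -285/16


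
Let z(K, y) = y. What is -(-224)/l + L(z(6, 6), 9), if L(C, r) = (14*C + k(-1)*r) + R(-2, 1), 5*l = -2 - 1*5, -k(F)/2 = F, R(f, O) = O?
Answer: -57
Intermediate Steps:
k(F) = -2*F
l = -7/5 (l = (-2 - 1*5)/5 = (-2 - 5)/5 = (⅕)*(-7) = -7/5 ≈ -1.4000)
L(C, r) = 1 + 2*r + 14*C (L(C, r) = (14*C + (-2*(-1))*r) + 1 = (14*C + 2*r) + 1 = (2*r + 14*C) + 1 = 1 + 2*r + 14*C)
-(-224)/l + L(z(6, 6), 9) = -(-224)/(-7/5) + (1 + 2*9 + 14*6) = -(-224)*(-5)/7 + (1 + 18 + 84) = -32*5 + 103 = -160 + 103 = -57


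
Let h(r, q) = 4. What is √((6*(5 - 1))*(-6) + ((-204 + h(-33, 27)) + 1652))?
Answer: 2*√327 ≈ 36.166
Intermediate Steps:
√((6*(5 - 1))*(-6) + ((-204 + h(-33, 27)) + 1652)) = √((6*(5 - 1))*(-6) + ((-204 + 4) + 1652)) = √((6*4)*(-6) + (-200 + 1652)) = √(24*(-6) + 1452) = √(-144 + 1452) = √1308 = 2*√327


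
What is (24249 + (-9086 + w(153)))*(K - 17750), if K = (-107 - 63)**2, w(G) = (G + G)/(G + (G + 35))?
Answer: 57655412350/341 ≈ 1.6908e+8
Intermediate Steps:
w(G) = 2*G/(35 + 2*G) (w(G) = (2*G)/(G + (35 + G)) = (2*G)/(35 + 2*G) = 2*G/(35 + 2*G))
K = 28900 (K = (-170)**2 = 28900)
(24249 + (-9086 + w(153)))*(K - 17750) = (24249 + (-9086 + 2*153/(35 + 2*153)))*(28900 - 17750) = (24249 + (-9086 + 2*153/(35 + 306)))*11150 = (24249 + (-9086 + 2*153/341))*11150 = (24249 + (-9086 + 2*153*(1/341)))*11150 = (24249 + (-9086 + 306/341))*11150 = (24249 - 3098020/341)*11150 = (5170889/341)*11150 = 57655412350/341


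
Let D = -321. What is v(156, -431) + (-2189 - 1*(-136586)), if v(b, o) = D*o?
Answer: 272748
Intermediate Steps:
v(b, o) = -321*o
v(156, -431) + (-2189 - 1*(-136586)) = -321*(-431) + (-2189 - 1*(-136586)) = 138351 + (-2189 + 136586) = 138351 + 134397 = 272748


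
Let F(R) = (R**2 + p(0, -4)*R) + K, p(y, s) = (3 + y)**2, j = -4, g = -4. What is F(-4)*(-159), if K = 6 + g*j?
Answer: -318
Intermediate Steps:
K = 22 (K = 6 - 4*(-4) = 6 + 16 = 22)
F(R) = 22 + R**2 + 9*R (F(R) = (R**2 + (3 + 0)**2*R) + 22 = (R**2 + 3**2*R) + 22 = (R**2 + 9*R) + 22 = 22 + R**2 + 9*R)
F(-4)*(-159) = (22 + (-4)**2 + 9*(-4))*(-159) = (22 + 16 - 36)*(-159) = 2*(-159) = -318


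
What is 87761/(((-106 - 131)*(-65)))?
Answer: 87761/15405 ≈ 5.6969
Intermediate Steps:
87761/(((-106 - 131)*(-65))) = 87761/((-237*(-65))) = 87761/15405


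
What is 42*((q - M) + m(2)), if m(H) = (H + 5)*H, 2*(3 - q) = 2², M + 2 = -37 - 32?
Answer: 3612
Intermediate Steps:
M = -71 (M = -2 + (-37 - 32) = -2 - 69 = -71)
q = 1 (q = 3 - ½*2² = 3 - ½*4 = 3 - 2 = 1)
m(H) = H*(5 + H) (m(H) = (5 + H)*H = H*(5 + H))
42*((q - M) + m(2)) = 42*((1 - 1*(-71)) + 2*(5 + 2)) = 42*((1 + 71) + 2*7) = 42*(72 + 14) = 42*86 = 3612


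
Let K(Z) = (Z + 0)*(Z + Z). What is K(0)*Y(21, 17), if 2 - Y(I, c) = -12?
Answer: 0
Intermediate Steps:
Y(I, c) = 14 (Y(I, c) = 2 - 1*(-12) = 2 + 12 = 14)
K(Z) = 2*Z² (K(Z) = Z*(2*Z) = 2*Z²)
K(0)*Y(21, 17) = (2*0²)*14 = (2*0)*14 = 0*14 = 0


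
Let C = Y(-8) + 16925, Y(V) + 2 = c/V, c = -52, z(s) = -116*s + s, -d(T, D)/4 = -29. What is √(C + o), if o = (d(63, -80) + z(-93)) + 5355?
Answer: √132382/2 ≈ 181.92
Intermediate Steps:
d(T, D) = 116 (d(T, D) = -4*(-29) = 116)
z(s) = -115*s
o = 16166 (o = (116 - 115*(-93)) + 5355 = (116 + 10695) + 5355 = 10811 + 5355 = 16166)
Y(V) = -2 - 52/V
C = 33859/2 (C = (-2 - 52/(-8)) + 16925 = (-2 - 52*(-⅛)) + 16925 = (-2 + 13/2) + 16925 = 9/2 + 16925 = 33859/2 ≈ 16930.)
√(C + o) = √(33859/2 + 16166) = √(66191/2) = √132382/2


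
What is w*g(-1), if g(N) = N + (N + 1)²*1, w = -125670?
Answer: 125670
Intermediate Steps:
g(N) = N + (1 + N)² (g(N) = N + (1 + N)²*1 = N + (1 + N)²)
w*g(-1) = -125670*(-1 + (1 - 1)²) = -125670*(-1 + 0²) = -125670*(-1 + 0) = -125670*(-1) = 125670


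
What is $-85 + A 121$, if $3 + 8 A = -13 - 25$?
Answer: $- \frac{5641}{8} \approx -705.13$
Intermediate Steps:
$A = - \frac{41}{8}$ ($A = - \frac{3}{8} + \frac{-13 - 25}{8} = - \frac{3}{8} + \frac{1}{8} \left(-38\right) = - \frac{3}{8} - \frac{19}{4} = - \frac{41}{8} \approx -5.125$)
$-85 + A 121 = -85 - \frac{4961}{8} = - \frac{5641}{8}$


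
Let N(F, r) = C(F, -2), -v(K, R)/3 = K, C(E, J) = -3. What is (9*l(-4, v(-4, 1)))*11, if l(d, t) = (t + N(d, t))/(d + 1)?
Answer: -297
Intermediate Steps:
v(K, R) = -3*K
N(F, r) = -3
l(d, t) = (-3 + t)/(1 + d) (l(d, t) = (t - 3)/(d + 1) = (-3 + t)/(1 + d))
(9*l(-4, v(-4, 1)))*11 = (9*((-3 - 3*(-4))/(1 - 4)))*11 = (9*((-3 + 12)/(-3)))*11 = (9*(-1/3*9))*11 = (9*(-3))*11 = -27*11 = -297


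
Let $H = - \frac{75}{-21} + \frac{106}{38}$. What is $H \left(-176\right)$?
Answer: $- \frac{148896}{133} \approx -1119.5$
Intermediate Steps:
$H = \frac{846}{133}$ ($H = \left(-75\right) \left(- \frac{1}{21}\right) + 106 \cdot \frac{1}{38} = \frac{25}{7} + \frac{53}{19} = \frac{846}{133} \approx 6.3609$)
$H \left(-176\right) = \frac{846}{133} \left(-176\right) = - \frac{148896}{133}$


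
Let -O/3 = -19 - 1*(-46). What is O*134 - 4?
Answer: -10858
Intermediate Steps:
O = -81 (O = -3*(-19 - 1*(-46)) = -3*(-19 + 46) = -3*27 = -81)
O*134 - 4 = -81*134 - 4 = -10854 - 4 = -10858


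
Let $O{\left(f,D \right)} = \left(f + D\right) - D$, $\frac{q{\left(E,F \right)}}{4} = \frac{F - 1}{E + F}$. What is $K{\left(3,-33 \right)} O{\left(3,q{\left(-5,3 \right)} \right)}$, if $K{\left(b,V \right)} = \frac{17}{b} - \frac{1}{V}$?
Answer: $\frac{188}{11} \approx 17.091$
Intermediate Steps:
$K{\left(b,V \right)} = - \frac{1}{V} + \frac{17}{b}$
$q{\left(E,F \right)} = \frac{4 \left(-1 + F\right)}{E + F}$ ($q{\left(E,F \right)} = 4 \frac{F - 1}{E + F} = 4 \frac{-1 + F}{E + F} = \frac{4 \left(-1 + F\right)}{E + F}$)
$O{\left(f,D \right)} = f$ ($O{\left(f,D \right)} = \left(D + f\right) - D = f$)
$K{\left(3,-33 \right)} O{\left(3,q{\left(-5,3 \right)} \right)} = \left(- \frac{1}{-33} + \frac{17}{3}\right) 3 = \left(\left(-1\right) \left(- \frac{1}{33}\right) + 17 \cdot \frac{1}{3}\right) 3 = \left(\frac{1}{33} + \frac{17}{3}\right) 3 = \frac{188}{33} \cdot 3 = \frac{188}{11}$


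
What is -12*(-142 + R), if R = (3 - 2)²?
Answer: 1692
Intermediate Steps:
R = 1 (R = 1² = 1)
-12*(-142 + R) = -12*(-142 + 1) = -12*(-141) = 1692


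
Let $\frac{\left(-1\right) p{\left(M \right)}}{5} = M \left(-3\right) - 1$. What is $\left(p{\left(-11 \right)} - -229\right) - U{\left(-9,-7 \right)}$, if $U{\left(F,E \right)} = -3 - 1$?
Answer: $73$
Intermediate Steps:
$p{\left(M \right)} = 5 + 15 M$ ($p{\left(M \right)} = - 5 \left(M \left(-3\right) - 1\right) = - 5 \left(- 3 M - 1\right) = - 5 \left(-1 - 3 M\right) = 5 + 15 M$)
$U{\left(F,E \right)} = -4$ ($U{\left(F,E \right)} = -3 - 1 = -4$)
$\left(p{\left(-11 \right)} - -229\right) - U{\left(-9,-7 \right)} = \left(\left(5 + 15 \left(-11\right)\right) - -229\right) - -4 = \left(\left(5 - 165\right) + 229\right) + 4 = \left(-160 + 229\right) + 4 = 69 + 4 = 73$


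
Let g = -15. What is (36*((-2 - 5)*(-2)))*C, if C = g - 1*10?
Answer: -12600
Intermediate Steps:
C = -25 (C = -15 - 1*10 = -15 - 10 = -25)
(36*((-2 - 5)*(-2)))*C = (36*((-2 - 5)*(-2)))*(-25) = (36*(-7*(-2)))*(-25) = (36*14)*(-25) = 504*(-25) = -12600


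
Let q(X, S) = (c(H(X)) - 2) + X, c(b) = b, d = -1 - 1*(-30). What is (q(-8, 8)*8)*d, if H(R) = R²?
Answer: 12528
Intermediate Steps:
d = 29 (d = -1 + 30 = 29)
q(X, S) = -2 + X + X² (q(X, S) = (X² - 2) + X = (-2 + X²) + X = -2 + X + X²)
(q(-8, 8)*8)*d = ((-2 - 8 + (-8)²)*8)*29 = ((-2 - 8 + 64)*8)*29 = (54*8)*29 = 432*29 = 12528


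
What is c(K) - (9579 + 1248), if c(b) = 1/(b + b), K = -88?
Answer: -1905553/176 ≈ -10827.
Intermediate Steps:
c(b) = 1/(2*b)
c(K) - (9579 + 1248) = (½)/(-88) - (9579 + 1248) = (½)*(-1/88) - 1*10827 = -1/176 - 10827 = -1905553/176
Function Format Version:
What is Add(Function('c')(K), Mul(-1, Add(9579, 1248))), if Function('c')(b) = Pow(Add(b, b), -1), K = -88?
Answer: Rational(-1905553, 176) ≈ -10827.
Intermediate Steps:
Function('c')(b) = Mul(Rational(1, 2), Pow(b, -1)) (Function('c')(b) = Pow(Mul(2, b), -1) = Mul(Rational(1, 2), Pow(b, -1)))
Add(Function('c')(K), Mul(-1, Add(9579, 1248))) = Add(Mul(Rational(1, 2), Pow(-88, -1)), Mul(-1, Add(9579, 1248))) = Add(Mul(Rational(1, 2), Rational(-1, 88)), Mul(-1, 10827)) = Add(Rational(-1, 176), -10827) = Rational(-1905553, 176)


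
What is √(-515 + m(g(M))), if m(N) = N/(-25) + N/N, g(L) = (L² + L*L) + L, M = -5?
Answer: I*√12895/5 ≈ 22.711*I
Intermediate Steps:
g(L) = L + 2*L² (g(L) = (L² + L²) + L = 2*L² + L = L + 2*L²)
m(N) = 1 - N/25 (m(N) = N*(-1/25) + 1 = -N/25 + 1 = 1 - N/25)
√(-515 + m(g(M))) = √(-515 + (1 - (-1)*(1 + 2*(-5))/5)) = √(-515 + (1 - (-1)*(1 - 10)/5)) = √(-515 + (1 - (-1)*(-9)/5)) = √(-515 + (1 - 1/25*45)) = √(-515 + (1 - 9/5)) = √(-515 - ⅘) = √(-2579/5) = I*√12895/5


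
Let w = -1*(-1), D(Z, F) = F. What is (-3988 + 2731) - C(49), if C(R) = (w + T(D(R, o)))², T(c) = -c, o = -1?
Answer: -1261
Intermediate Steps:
w = 1
C(R) = 4 (C(R) = (1 - 1*(-1))² = (1 + 1)² = 2² = 4)
(-3988 + 2731) - C(49) = (-3988 + 2731) - 1*4 = -1257 - 4 = -1261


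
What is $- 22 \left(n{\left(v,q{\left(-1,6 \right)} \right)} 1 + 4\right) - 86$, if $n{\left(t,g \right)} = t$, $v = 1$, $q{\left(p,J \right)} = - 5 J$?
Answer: $-196$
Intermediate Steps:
$- 22 \left(n{\left(v,q{\left(-1,6 \right)} \right)} 1 + 4\right) - 86 = - 22 \left(1 \cdot 1 + 4\right) - 86 = - 22 \left(1 + 4\right) - 86 = \left(-22\right) 5 - 86 = -110 - 86 = -196$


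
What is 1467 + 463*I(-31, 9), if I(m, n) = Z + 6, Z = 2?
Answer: 5171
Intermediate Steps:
I(m, n) = 8 (I(m, n) = 2 + 6 = 8)
1467 + 463*I(-31, 9) = 1467 + 463*8 = 1467 + 3704 = 5171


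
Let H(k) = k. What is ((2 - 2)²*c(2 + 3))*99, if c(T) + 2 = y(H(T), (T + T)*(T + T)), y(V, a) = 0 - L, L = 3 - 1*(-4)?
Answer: 0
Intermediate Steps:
L = 7 (L = 3 + 4 = 7)
y(V, a) = -7 (y(V, a) = 0 - 1*7 = 0 - 7 = -7)
c(T) = -9 (c(T) = -2 - 7 = -9)
((2 - 2)²*c(2 + 3))*99 = ((2 - 2)²*(-9))*99 = (0²*(-9))*99 = (0*(-9))*99 = 0*99 = 0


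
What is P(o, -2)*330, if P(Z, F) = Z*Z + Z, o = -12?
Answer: 43560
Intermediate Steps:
P(Z, F) = Z + Z² (P(Z, F) = Z² + Z = Z + Z²)
P(o, -2)*330 = -12*(1 - 12)*330 = -12*(-11)*330 = 132*330 = 43560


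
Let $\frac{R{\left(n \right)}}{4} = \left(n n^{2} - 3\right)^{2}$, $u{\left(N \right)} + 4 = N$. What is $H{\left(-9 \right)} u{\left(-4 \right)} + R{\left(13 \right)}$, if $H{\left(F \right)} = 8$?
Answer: $19254480$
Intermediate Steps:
$u{\left(N \right)} = -4 + N$
$R{\left(n \right)} = 4 \left(-3 + n^{3}\right)^{2}$ ($R{\left(n \right)} = 4 \left(n n^{2} - 3\right)^{2} = 4 \left(n^{3} - 3\right)^{2} = 4 \left(-3 + n^{3}\right)^{2}$)
$H{\left(-9 \right)} u{\left(-4 \right)} + R{\left(13 \right)} = 8 \left(-4 - 4\right) + 4 \left(-3 + 13^{3}\right)^{2} = 8 \left(-8\right) + 4 \left(-3 + 2197\right)^{2} = -64 + 4 \cdot 2194^{2} = -64 + 4 \cdot 4813636 = -64 + 19254544 = 19254480$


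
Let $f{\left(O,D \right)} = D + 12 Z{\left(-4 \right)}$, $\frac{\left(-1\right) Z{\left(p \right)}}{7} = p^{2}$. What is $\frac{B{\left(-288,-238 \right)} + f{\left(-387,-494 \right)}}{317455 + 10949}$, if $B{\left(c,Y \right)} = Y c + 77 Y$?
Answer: $\frac{12095}{82101} \approx 0.14732$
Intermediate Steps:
$B{\left(c,Y \right)} = 77 Y + Y c$
$Z{\left(p \right)} = - 7 p^{2}$
$f{\left(O,D \right)} = -1344 + D$ ($f{\left(O,D \right)} = D + 12 \left(- 7 \left(-4\right)^{2}\right) = D + 12 \left(\left(-7\right) 16\right) = D + 12 \left(-112\right) = D - 1344 = -1344 + D$)
$\frac{B{\left(-288,-238 \right)} + f{\left(-387,-494 \right)}}{317455 + 10949} = \frac{- 238 \left(77 - 288\right) - 1838}{317455 + 10949} = \frac{\left(-238\right) \left(-211\right) - 1838}{328404} = \left(50218 - 1838\right) \frac{1}{328404} = 48380 \cdot \frac{1}{328404} = \frac{12095}{82101}$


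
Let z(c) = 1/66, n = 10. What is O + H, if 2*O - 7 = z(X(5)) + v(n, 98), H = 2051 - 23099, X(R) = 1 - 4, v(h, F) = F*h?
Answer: -2713193/132 ≈ -20555.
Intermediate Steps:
X(R) = -3
z(c) = 1/66
H = -21048
O = 65143/132 (O = 7/2 + (1/66 + 98*10)/2 = 7/2 + (1/66 + 980)/2 = 7/2 + (1/2)*(64681/66) = 7/2 + 64681/132 = 65143/132 ≈ 493.51)
O + H = 65143/132 - 21048 = -2713193/132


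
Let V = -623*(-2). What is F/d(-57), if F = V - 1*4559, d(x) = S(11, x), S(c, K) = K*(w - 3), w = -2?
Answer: -3313/285 ≈ -11.625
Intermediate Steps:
V = 1246
S(c, K) = -5*K (S(c, K) = K*(-2 - 3) = K*(-5) = -5*K)
d(x) = -5*x
F = -3313 (F = 1246 - 1*4559 = 1246 - 4559 = -3313)
F/d(-57) = -3313/((-5*(-57))) = -3313/285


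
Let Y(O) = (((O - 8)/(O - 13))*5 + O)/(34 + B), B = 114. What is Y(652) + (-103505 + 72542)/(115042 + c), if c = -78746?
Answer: 3077642543/858146328 ≈ 3.5864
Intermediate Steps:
Y(O) = O/148 + 5*(-8 + O)/(148*(-13 + O)) (Y(O) = (((O - 8)/(O - 13))*5 + O)/(34 + 114) = (((-8 + O)/(-13 + O))*5 + O)/148 = (((-8 + O)/(-13 + O))*5 + O)*(1/148) = (5*(-8 + O)/(-13 + O) + O)*(1/148) = (O + 5*(-8 + O)/(-13 + O))*(1/148) = O/148 + 5*(-8 + O)/(148*(-13 + O)))
Y(652) + (-103505 + 72542)/(115042 + c) = (-40 + 652² - 8*652)/(148*(-13 + 652)) + (-103505 + 72542)/(115042 - 78746) = (1/148)*(-40 + 425104 - 5216)/639 - 30963/36296 = (1/148)*(1/639)*419848 - 30963*1/36296 = 104962/23643 - 30963/36296 = 3077642543/858146328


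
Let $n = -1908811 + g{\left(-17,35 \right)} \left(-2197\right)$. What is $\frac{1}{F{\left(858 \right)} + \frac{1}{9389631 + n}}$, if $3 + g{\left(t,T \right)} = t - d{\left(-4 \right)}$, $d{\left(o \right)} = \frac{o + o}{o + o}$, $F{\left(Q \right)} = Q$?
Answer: $\frac{7526957}{6458129107} \approx 0.0011655$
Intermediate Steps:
$d{\left(o \right)} = 1$ ($d{\left(o \right)} = \frac{2 o}{2 o} = 2 o \frac{1}{2 o} = 1$)
$g{\left(t,T \right)} = -4 + t$ ($g{\left(t,T \right)} = -3 + \left(t - 1\right) = -3 + \left(-1 + t\right) = -4 + t$)
$n = -1862674$ ($n = -1908811 + \left(-4 - 17\right) \left(-2197\right) = -1908811 - -46137 = -1908811 + 46137 = -1862674$)
$\frac{1}{F{\left(858 \right)} + \frac{1}{9389631 + n}} = \frac{1}{858 + \frac{1}{9389631 - 1862674}} = \frac{1}{858 + \frac{1}{7526957}} = \frac{1}{\frac{6458129107}{7526957}} = \frac{7526957}{6458129107}$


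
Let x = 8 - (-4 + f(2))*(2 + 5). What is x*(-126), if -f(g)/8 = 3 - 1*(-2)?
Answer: -39816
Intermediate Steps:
f(g) = -40 (f(g) = -8*(3 - 1*(-2)) = -8*(3 + 2) = -8*5 = -40)
x = 316 (x = 8 - (-4 - 40)*(2 + 5) = 8 - (-44)*7 = 8 - 1*(-308) = 8 + 308 = 316)
x*(-126) = 316*(-126) = -39816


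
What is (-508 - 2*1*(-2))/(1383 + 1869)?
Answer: -42/271 ≈ -0.15498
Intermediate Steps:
(-508 - 2*1*(-2))/(1383 + 1869) = (-508 - 2*(-2))/3252 = (-508 + 4)*(1/3252) = -504*1/3252 = -42/271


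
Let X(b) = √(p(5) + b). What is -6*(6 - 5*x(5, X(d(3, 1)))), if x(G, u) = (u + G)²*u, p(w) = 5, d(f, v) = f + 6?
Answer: 4164 + 1170*√14 ≈ 8541.7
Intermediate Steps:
d(f, v) = 6 + f
X(b) = √(5 + b)
x(G, u) = u*(G + u)² (x(G, u) = (G + u)²*u = u*(G + u)²)
-6*(6 - 5*x(5, X(d(3, 1)))) = -6*(6 - 5*√(5 + (6 + 3))*(5 + √(5 + (6 + 3)))²) = -6*(6 - 5*√(5 + 9)*(5 + √(5 + 9))²) = -6*(6 - 5*√14*(5 + √14)²) = -36 + 30*√14*(5 + √14)²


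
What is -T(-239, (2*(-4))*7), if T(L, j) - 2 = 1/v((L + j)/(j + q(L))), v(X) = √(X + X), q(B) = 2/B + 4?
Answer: -2 - √17527543/14101 ≈ -2.2969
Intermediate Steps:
q(B) = 4 + 2/B
v(X) = √2*√X (v(X) = √(2*X) = √2*√X)
T(L, j) = 2 + √2/(2*√((L + j)/(4 + j + 2/L))) (T(L, j) = 2 + 1/(√2*√((L + j)/(j + (4 + 2/L)))) = 2 + 1/(√2*√((L + j)/(4 + j + 2/L))) = 2 + √2/(2*√((L + j)/(4 + j + 2/L))))
-T(-239, (2*(-4))*7) = -(2 + √2/(2*√((-239)²/(2 + 4*(-239) - 239*2*(-4)*7) - 239*(2*(-4))*7/(2 + 4*(-239) - 239*2*(-4)*7)))) = -(2 + √2/(2*√(57121/(2 - 956 - (-1912)*7) - 239*(-8*7)/(2 - 956 - (-1912)*7)))) = -(2 + √2/(2*√(57121/(2 - 956 - 239*(-56)) - 239*(-56)/(2 - 956 - 239*(-56))))) = -(2 + √2/(2*√(57121/(2 - 956 + 13384) - 239*(-56)/(2 - 956 + 13384)))) = -(2 + √2/(2*√(57121/12430 - 239*(-56)/12430))) = -(2 + √2/(2*√(57121*(1/12430) - 239*(-56)*1/12430))) = -(2 + √2/(2*√(57121/12430 + 6692/6215))) = -(2 + √2/(2*√(14101/2486))) = -(2 + √2*(√35055086/14101)/2) = -(2 + √17527543/14101) = -2 - √17527543/14101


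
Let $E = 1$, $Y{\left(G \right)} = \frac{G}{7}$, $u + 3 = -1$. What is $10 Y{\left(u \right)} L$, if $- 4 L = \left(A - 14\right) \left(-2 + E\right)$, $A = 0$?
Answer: $20$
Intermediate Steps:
$u = -4$ ($u = -3 - 1 = -4$)
$Y{\left(G \right)} = \frac{G}{7}$ ($Y{\left(G \right)} = G \frac{1}{7} = \frac{G}{7}$)
$L = - \frac{7}{2}$ ($L = - \frac{\left(0 - 14\right) \left(-2 + 1\right)}{4} = - \frac{\left(-14\right) \left(-1\right)}{4} = \left(- \frac{1}{4}\right) 14 = - \frac{7}{2} \approx -3.5$)
$10 Y{\left(u \right)} L = 10 \cdot \frac{1}{7} \left(-4\right) \left(- \frac{7}{2}\right) = 10 \left(- \frac{4}{7}\right) \left(- \frac{7}{2}\right) = \left(- \frac{40}{7}\right) \left(- \frac{7}{2}\right) = 20$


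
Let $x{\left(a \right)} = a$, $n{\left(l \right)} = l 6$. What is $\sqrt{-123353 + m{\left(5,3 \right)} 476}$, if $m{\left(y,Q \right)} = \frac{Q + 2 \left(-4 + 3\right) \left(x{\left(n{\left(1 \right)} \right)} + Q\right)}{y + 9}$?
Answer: $i \sqrt{123863} \approx 351.94 i$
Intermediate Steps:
$n{\left(l \right)} = 6 l$
$m{\left(y,Q \right)} = \frac{-12 - Q}{9 + y}$ ($m{\left(y,Q \right)} = \frac{Q + 2 \left(-4 + 3\right) \left(6 \cdot 1 + Q\right)}{y + 9} = \frac{Q + 2 \left(- (6 + Q)\right)}{9 + y} = \frac{Q + 2 \left(-6 - Q\right)}{9 + y} = \frac{Q - \left(12 + 2 Q\right)}{9 + y} = \frac{-12 - Q}{9 + y}$)
$\sqrt{-123353 + m{\left(5,3 \right)} 476} = \sqrt{-123353 + \frac{-12 - 3}{9 + 5} \cdot 476} = \sqrt{-123353 + \frac{-12 - 3}{14} \cdot 476} = \sqrt{-123353 + \frac{1}{14} \left(-15\right) 476} = \sqrt{-123353 - 510} = \sqrt{-123863} = i \sqrt{123863}$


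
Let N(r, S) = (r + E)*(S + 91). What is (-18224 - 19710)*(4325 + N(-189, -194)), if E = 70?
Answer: -629021588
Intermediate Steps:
N(r, S) = (70 + r)*(91 + S) (N(r, S) = (r + 70)*(S + 91) = (70 + r)*(91 + S))
(-18224 - 19710)*(4325 + N(-189, -194)) = (-18224 - 19710)*(4325 + (6370 + 70*(-194) + 91*(-189) - 194*(-189))) = -37934*(4325 + (6370 - 13580 - 17199 + 36666)) = -37934*(4325 + 12257) = -37934*16582 = -629021588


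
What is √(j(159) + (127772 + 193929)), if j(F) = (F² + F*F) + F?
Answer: √372422 ≈ 610.26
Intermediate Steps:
j(F) = F + 2*F² (j(F) = (F² + F²) + F = 2*F² + F = F + 2*F²)
√(j(159) + (127772 + 193929)) = √(159*(1 + 2*159) + (127772 + 193929)) = √(159*(1 + 318) + 321701) = √(159*319 + 321701) = √(50721 + 321701) = √372422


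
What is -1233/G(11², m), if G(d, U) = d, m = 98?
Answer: -1233/121 ≈ -10.190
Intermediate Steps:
-1233/G(11², m) = -1233/(11²) = -1233/121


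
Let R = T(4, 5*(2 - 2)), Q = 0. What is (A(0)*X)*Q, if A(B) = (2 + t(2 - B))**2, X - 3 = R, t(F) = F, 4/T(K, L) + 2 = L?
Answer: 0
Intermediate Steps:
T(K, L) = 4/(-2 + L)
R = -2 (R = 4/(-2 + 5*(2 - 2)) = 4/(-2 + 5*0) = 4/(-2 + 0) = 4/(-2) = 4*(-1/2) = -2)
X = 1 (X = 3 - 2 = 1)
A(B) = (4 - B)**2 (A(B) = (2 + (2 - B))**2 = (4 - B)**2)
(A(0)*X)*Q = ((-4 + 0)**2*1)*0 = ((-4)**2*1)*0 = (16*1)*0 = 16*0 = 0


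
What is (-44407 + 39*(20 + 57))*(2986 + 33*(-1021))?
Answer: 1271392628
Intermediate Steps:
(-44407 + 39*(20 + 57))*(2986 + 33*(-1021)) = (-44407 + 39*77)*(2986 - 33693) = (-44407 + 3003)*(-30707) = -41404*(-30707) = 1271392628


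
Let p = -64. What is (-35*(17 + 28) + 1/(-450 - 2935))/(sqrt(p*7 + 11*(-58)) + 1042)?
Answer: -2777646896/1839493625 + 2665688*I*sqrt(1086)/1839493625 ≈ -1.51 + 0.047756*I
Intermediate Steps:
(-35*(17 + 28) + 1/(-450 - 2935))/(sqrt(p*7 + 11*(-58)) + 1042) = (-35*(17 + 28) + 1/(-450 - 2935))/(sqrt(-64*7 + 11*(-58)) + 1042) = (-35*45 + 1/(-3385))/(sqrt(-448 - 638) + 1042) = (-1575 - 1/3385)/(sqrt(-1086) + 1042) = -5331376/(3385*(I*sqrt(1086) + 1042)) = -5331376/(3385*(1042 + I*sqrt(1086)))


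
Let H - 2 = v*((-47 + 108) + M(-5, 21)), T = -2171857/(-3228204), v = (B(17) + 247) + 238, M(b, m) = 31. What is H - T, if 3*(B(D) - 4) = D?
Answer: 48972565485/1076068 ≈ 45511.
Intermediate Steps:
B(D) = 4 + D/3
v = 1484/3 (v = ((4 + (⅓)*17) + 247) + 238 = ((4 + 17/3) + 247) + 238 = (29/3 + 247) + 238 = 770/3 + 238 = 1484/3 ≈ 494.67)
T = 2171857/3228204 (T = -2171857*(-1/3228204) = 2171857/3228204 ≈ 0.67278)
H = 136534/3 (H = 2 + 1484*((-47 + 108) + 31)/3 = 2 + 1484*(61 + 31)/3 = 2 + (1484/3)*92 = 2 + 136528/3 = 136534/3 ≈ 45511.)
H - T = 136534/3 - 1*2171857/3228204 = 136534/3 - 2171857/3228204 = 48972565485/1076068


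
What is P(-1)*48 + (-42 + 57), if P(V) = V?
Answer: -33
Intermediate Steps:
P(-1)*48 + (-42 + 57) = -1*48 + (-42 + 57) = -48 + 15 = -33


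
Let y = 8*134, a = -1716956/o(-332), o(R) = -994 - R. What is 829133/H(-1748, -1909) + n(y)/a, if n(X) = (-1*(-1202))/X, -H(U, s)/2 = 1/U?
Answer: 333449133412793267/460144208 ≈ 7.2466e+8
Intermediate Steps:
H(U, s) = -2/U
a = 858478/331 (a = -1716956/(-994 - 1*(-332)) = -1716956/(-994 + 332) = -1716956/(-662) = -1716956*(-1/662) = 858478/331 ≈ 2593.6)
y = 1072
n(X) = 1202/X
829133/H(-1748, -1909) + n(y)/a = 829133/((-2/(-1748))) + (1202/1072)/(858478/331) = 829133/((-2*(-1/1748))) + (1202*(1/1072))*(331/858478) = 829133/(1/874) + (601/536)*(331/858478) = 829133*874 + 198931/460144208 = 724662242 + 198931/460144208 = 333449133412793267/460144208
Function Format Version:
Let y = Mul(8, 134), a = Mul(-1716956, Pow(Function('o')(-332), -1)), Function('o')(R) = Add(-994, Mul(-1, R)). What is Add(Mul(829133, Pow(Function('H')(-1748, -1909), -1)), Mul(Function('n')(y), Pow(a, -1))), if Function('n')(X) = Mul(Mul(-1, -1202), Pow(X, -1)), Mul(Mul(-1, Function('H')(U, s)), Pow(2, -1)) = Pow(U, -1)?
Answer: Rational(333449133412793267, 460144208) ≈ 7.2466e+8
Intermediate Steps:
Function('H')(U, s) = Mul(-2, Pow(U, -1))
a = Rational(858478, 331) (a = Mul(-1716956, Pow(Add(-994, Mul(-1, -332)), -1)) = Mul(-1716956, Pow(Add(-994, 332), -1)) = Mul(-1716956, Pow(-662, -1)) = Mul(-1716956, Rational(-1, 662)) = Rational(858478, 331) ≈ 2593.6)
y = 1072
Function('n')(X) = Mul(1202, Pow(X, -1))
Add(Mul(829133, Pow(Function('H')(-1748, -1909), -1)), Mul(Function('n')(y), Pow(a, -1))) = Add(Mul(829133, Pow(Mul(-2, Pow(-1748, -1)), -1)), Mul(Mul(1202, Pow(1072, -1)), Pow(Rational(858478, 331), -1))) = Add(Mul(829133, Pow(Mul(-2, Rational(-1, 1748)), -1)), Mul(Mul(1202, Rational(1, 1072)), Rational(331, 858478))) = Add(Mul(829133, Pow(Rational(1, 874), -1)), Mul(Rational(601, 536), Rational(331, 858478))) = Add(Mul(829133, 874), Rational(198931, 460144208)) = Add(724662242, Rational(198931, 460144208)) = Rational(333449133412793267, 460144208)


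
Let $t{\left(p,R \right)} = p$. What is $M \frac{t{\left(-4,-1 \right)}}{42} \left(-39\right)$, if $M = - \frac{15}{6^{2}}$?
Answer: $- \frac{65}{42} \approx -1.5476$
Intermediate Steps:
$M = - \frac{5}{12}$ ($M = - \frac{15}{36} = \left(-15\right) \frac{1}{36} = - \frac{5}{12} \approx -0.41667$)
$M \frac{t{\left(-4,-1 \right)}}{42} \left(-39\right) = - \frac{5 \left(- \frac{4}{42}\right)}{12} \left(-39\right) = - \frac{5 \left(\left(-4\right) \frac{1}{42}\right)}{12} \left(-39\right) = \left(- \frac{5}{12}\right) \left(- \frac{2}{21}\right) \left(-39\right) = \frac{5}{126} \left(-39\right) = - \frac{65}{42}$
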